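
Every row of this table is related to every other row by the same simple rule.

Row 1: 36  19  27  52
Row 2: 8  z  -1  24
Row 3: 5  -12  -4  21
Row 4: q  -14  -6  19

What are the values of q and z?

q = 3, z = -9

The difference between any two rows is the same in every column — this is an addition table with the headers hidden.
Row 4 minus row 1 is -6 − 27 = -33, so its entry in column 1 is 36 + (-33) = 3.
Row 2 minus row 1 is -1 − 27 = -28, so its entry in column 2 is 19 + (-28) = -9.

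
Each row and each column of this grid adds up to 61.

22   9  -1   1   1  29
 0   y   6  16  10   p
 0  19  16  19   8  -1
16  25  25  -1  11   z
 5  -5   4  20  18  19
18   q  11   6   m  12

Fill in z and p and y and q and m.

Column 5: 1 + 10 + 8 + 11 + 18 = 48, so its missing entry is 61 − 48 = 13.
Row 6: 18 + 11 + 6 + 13 + 12 = 60, so its missing entry is 61 − 60 = 1.
Column 2: 9 + 19 + 25 − 5 + 1 = 49, so its missing entry is 61 − 49 = 12.
Row 2: 0 + 12 + 6 + 16 + 10 = 44, so its missing entry is 61 − 44 = 17.
Row 4: 16 + 25 + 25 − 1 + 11 = 76, so its missing entry is 61 − 76 = -15.

z = -15, p = 17, y = 12, q = 1, m = 13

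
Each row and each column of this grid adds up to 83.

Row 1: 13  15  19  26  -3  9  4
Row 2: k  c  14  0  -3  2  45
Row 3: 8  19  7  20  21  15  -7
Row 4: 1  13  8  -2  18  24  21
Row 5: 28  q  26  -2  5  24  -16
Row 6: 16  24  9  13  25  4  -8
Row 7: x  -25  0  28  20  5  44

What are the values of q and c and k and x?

q = 18, c = 19, k = 6, x = 11

Row 5: 28 + 26 − 2 + 5 + 24 − 16 = 65, so its missing entry is 83 − 65 = 18.
Column 2: 15 + 19 + 13 + 18 + 24 − 25 = 64, so its missing entry is 83 − 64 = 19.
Row 2: 19 + 14 + 0 − 3 + 2 + 45 = 77, so its missing entry is 83 − 77 = 6.
Row 7: -25 + 0 + 28 + 20 + 5 + 44 = 72, so its missing entry is 83 − 72 = 11.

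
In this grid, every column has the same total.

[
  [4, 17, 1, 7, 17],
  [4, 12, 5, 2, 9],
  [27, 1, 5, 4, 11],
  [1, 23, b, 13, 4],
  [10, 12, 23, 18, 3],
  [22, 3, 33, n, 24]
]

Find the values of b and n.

b = 1, n = 24

Column 1 sums to 68 and so does column 5; that's the common total.
In column 3 the known cells total 67, leaving 68 − 67 = 1.
In column 4 the known cells total 44, leaving 68 − 44 = 24.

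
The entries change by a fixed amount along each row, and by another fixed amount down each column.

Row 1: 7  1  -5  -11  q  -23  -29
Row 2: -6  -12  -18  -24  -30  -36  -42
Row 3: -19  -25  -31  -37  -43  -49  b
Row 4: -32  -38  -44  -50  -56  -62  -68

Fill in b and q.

b = -55, q = -17

Along each row the entries change by -6 per step; down each column they change by -13.
Row 3: from -19 at column 1, stepping by -6 to column 7 gives -55.
Row 1: from 7 at column 1, stepping by -6 to column 5 gives -17.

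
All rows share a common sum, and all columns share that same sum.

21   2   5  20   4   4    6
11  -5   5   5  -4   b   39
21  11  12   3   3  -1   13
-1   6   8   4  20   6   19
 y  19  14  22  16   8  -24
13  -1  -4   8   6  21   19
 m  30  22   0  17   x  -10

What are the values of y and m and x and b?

Rows 1 and 3 both sum to 62, so that's the common total.
Row 2 has 11 − 5 + 5 + 5 − 4 + 39 = 51; the blank must be 62 − 51 = 11.
Row 5 has 19 + 14 + 22 + 16 + 8 − 24 = 55; the blank must be 62 − 55 = 7.
Column 6 has 4 + 11 − 1 + 6 + 8 + 21 = 49; the blank must be 62 − 49 = 13.
Row 7 has 30 + 22 + 0 + 17 + 13 − 10 = 72; the blank must be 62 − 72 = -10.

y = 7, m = -10, x = 13, b = 11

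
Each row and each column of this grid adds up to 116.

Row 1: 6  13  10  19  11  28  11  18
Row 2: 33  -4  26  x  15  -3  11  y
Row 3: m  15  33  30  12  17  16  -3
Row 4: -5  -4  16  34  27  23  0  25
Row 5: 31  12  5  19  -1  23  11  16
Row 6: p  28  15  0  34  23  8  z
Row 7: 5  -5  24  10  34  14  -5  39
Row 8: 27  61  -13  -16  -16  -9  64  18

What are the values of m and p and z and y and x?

m = -4, p = 23, z = -15, y = 18, x = 20

The known cells in row 3 total 120, leaving 116 − 120 = -4 for the blank.
The known cells in column 1 total 93, leaving 116 − 93 = 23 for the blank.
The known cells in row 6 total 131, leaving 116 − 131 = -15 for the blank.
The known cells in column 8 total 98, leaving 116 − 98 = 18 for the blank.
The known cells in row 2 total 96, leaving 116 − 96 = 20 for the blank.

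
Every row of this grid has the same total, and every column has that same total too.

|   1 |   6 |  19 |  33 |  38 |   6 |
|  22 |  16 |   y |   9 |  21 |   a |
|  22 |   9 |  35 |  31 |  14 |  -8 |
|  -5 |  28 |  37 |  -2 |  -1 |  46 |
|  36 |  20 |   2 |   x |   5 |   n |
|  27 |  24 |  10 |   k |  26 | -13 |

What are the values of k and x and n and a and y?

Rows 1 and 3 both sum to 103, so that's the common total.
Column 3 has 19 + 35 + 37 + 2 + 10 = 103; the blank must be 103 − 103 = 0.
Row 2 has 22 + 16 + 0 + 9 + 21 = 68; the blank must be 103 − 68 = 35.
Column 6 has 6 + 35 − 8 + 46 − 13 = 66; the blank must be 103 − 66 = 37.
Row 5 has 36 + 20 + 2 + 5 + 37 = 100; the blank must be 103 − 100 = 3.
Row 6 has 27 + 24 + 10 + 26 − 13 = 74; the blank must be 103 − 74 = 29.

k = 29, x = 3, n = 37, a = 35, y = 0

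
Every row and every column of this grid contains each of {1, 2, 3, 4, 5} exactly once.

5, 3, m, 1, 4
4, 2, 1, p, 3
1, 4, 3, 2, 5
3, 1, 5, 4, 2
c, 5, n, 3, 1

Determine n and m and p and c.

For row 1, column 3: row 1 already has {1, 3, 4, 5}; that leaves 2.
Cell (5,1): column 1 already has {1, 3, 4, 5} → 2.
At (row 2, col 4): row 2 already has {1, 2, 3, 4}, so the value is 5.
For row 5, column 3: row 5 already has {1, 2, 3, 5}; that leaves 4.

n = 4, m = 2, p = 5, c = 2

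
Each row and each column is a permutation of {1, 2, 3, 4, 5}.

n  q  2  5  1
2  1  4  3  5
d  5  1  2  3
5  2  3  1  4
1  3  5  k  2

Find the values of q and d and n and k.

q = 4, d = 4, n = 3, k = 4

Cell (1,2): column 2 already has {1, 2, 3, 5} → 4.
Cell (5,4): row 5 already has {1, 2, 3, 5} → 4.
For row 3, column 1: row 3 already has {1, 2, 3, 5}; that leaves 4.
Cell (1,1): row 1 already has {1, 2, 4, 5} → 3.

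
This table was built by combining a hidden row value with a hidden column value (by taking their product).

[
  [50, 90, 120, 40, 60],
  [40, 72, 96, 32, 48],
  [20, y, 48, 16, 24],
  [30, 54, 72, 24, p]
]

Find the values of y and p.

y = 36, p = 36

Each row is a constant multiple of every other row — this is a multiplication table with the headers hidden.
Row 3 is 16/40 = 2/5 times row 1, so its entry in column 2 is 90 × 2/5 = 36.
Row 4 is 24/40 = 3/5 times row 1, so its entry in column 5 is 60 × 3/5 = 36.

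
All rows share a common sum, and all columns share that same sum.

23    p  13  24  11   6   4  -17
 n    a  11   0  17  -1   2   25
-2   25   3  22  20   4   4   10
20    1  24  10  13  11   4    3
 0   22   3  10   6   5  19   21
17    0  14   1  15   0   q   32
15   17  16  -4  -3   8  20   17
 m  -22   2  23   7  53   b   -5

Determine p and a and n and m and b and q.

Rows 3 and 4 both sum to 86, so that's the common total.
Row 1 has 23 + 13 + 24 + 11 + 6 + 4 − 17 = 64; the blank must be 86 − 64 = 22.
Column 2 has 22 + 25 + 1 + 22 + 0 + 17 − 22 = 65; the blank must be 86 − 65 = 21.
Row 6 has 17 + 0 + 14 + 1 + 15 + 0 + 32 = 79; the blank must be 86 − 79 = 7.
Column 7 has 4 + 2 + 4 + 4 + 19 + 7 + 20 = 60; the blank must be 86 − 60 = 26.
Row 8 has -22 + 2 + 23 + 7 + 53 + 26 − 5 = 84; the blank must be 86 − 84 = 2.
Row 2 has 21 + 11 + 0 + 17 − 1 + 2 + 25 = 75; the blank must be 86 − 75 = 11.

p = 22, a = 21, n = 11, m = 2, b = 26, q = 7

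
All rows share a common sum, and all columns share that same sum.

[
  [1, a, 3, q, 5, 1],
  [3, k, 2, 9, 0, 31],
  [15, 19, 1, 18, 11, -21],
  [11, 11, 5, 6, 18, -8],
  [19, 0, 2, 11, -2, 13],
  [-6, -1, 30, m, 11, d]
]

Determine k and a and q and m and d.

Rows 3 and 4 both sum to 43, so that's the common total.
Column 6: 1 + 31 − 21 − 8 + 13 = 16, so its missing entry is 43 − 16 = 27.
Row 2: 3 + 2 + 9 + 0 + 31 = 45, so its missing entry is 43 − 45 = -2.
Column 2: -2 + 19 + 11 + 0 − 1 = 27, so its missing entry is 43 − 27 = 16.
Row 1: 1 + 16 + 3 + 5 + 1 = 26, so its missing entry is 43 − 26 = 17.
Row 6: -6 − 1 + 30 + 11 + 27 = 61, so its missing entry is 43 − 61 = -18.

k = -2, a = 16, q = 17, m = -18, d = 27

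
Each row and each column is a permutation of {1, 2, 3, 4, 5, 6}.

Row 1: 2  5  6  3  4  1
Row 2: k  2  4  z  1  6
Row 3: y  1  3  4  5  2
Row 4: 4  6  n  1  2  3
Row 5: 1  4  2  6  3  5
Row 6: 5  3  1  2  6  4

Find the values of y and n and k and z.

At (row 2, col 4): column 4 already has {1, 2, 3, 4, 6}, so the value is 5.
At (row 2, col 1): row 2 already has {1, 2, 4, 5, 6}, so the value is 3.
At (row 4, col 3): row 4 already has {1, 2, 3, 4, 6}, so the value is 5.
For row 3, column 1: row 3 already has {1, 2, 3, 4, 5}; that leaves 6.

y = 6, n = 5, k = 3, z = 5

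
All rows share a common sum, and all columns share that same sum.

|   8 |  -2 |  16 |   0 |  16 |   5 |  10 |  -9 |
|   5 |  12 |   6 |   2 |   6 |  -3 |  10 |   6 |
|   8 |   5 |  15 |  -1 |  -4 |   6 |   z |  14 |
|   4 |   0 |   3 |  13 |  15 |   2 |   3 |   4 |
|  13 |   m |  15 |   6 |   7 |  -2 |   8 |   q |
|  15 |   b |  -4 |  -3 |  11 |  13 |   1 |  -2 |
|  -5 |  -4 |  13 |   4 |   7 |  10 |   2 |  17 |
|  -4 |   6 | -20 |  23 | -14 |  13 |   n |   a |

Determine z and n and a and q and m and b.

Rows 1 and 2 both sum to 44, so that's the common total.
Row 6 has 15 − 4 − 3 + 11 + 13 + 1 − 2 = 31; the blank must be 44 − 31 = 13.
Row 3 has 8 + 5 + 15 − 1 − 4 + 6 + 14 = 43; the blank must be 44 − 43 = 1.
Column 7 has 10 + 10 + 1 + 3 + 8 + 1 + 2 = 35; the blank must be 44 − 35 = 9.
Row 8 has -4 + 6 − 20 + 23 − 14 + 13 + 9 = 13; the blank must be 44 − 13 = 31.
Column 2 has -2 + 12 + 5 + 0 + 13 − 4 + 6 = 30; the blank must be 44 − 30 = 14.
Row 5 has 13 + 14 + 15 + 6 + 7 − 2 + 8 = 61; the blank must be 44 − 61 = -17.

z = 1, n = 9, a = 31, q = -17, m = 14, b = 13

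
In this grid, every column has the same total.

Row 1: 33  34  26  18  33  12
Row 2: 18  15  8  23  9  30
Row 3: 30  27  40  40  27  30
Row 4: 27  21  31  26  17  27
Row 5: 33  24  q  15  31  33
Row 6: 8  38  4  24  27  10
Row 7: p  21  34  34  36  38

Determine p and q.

Column 4 sums to 180 and so does column 6; that's the common total.
In column 1 the known cells total 149, leaving 180 − 149 = 31.
In column 3 the known cells total 143, leaving 180 − 143 = 37.

p = 31, q = 37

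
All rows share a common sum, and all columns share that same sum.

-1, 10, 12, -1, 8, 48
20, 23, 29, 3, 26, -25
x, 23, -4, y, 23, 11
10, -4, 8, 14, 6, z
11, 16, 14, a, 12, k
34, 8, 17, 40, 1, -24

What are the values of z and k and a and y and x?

Rows 1 and 2 both sum to 76, so that's the common total.
The known cells in column 1 total 74, leaving 76 − 74 = 2 for the blank.
The known cells in row 3 total 55, leaving 76 − 55 = 21 for the blank.
The known cells in column 4 total 77, leaving 76 − 77 = -1 for the blank.
The known cells in row 5 total 52, leaving 76 − 52 = 24 for the blank.
The known cells in row 4 total 34, leaving 76 − 34 = 42 for the blank.

z = 42, k = 24, a = -1, y = 21, x = 2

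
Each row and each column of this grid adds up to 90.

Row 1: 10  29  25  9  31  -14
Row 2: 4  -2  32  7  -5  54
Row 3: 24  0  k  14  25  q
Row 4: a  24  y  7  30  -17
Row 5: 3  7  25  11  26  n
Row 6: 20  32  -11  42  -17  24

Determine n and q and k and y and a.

Column 1: 10 + 4 + 24 + 3 + 20 = 61, so its missing entry is 90 − 61 = 29.
Row 5: 3 + 7 + 25 + 11 + 26 = 72, so its missing entry is 90 − 72 = 18.
Row 4: 29 + 24 + 7 + 30 − 17 = 73, so its missing entry is 90 − 73 = 17.
Column 3: 25 + 32 + 17 + 25 − 11 = 88, so its missing entry is 90 − 88 = 2.
Row 3: 24 + 0 + 2 + 14 + 25 = 65, so its missing entry is 90 − 65 = 25.

n = 18, q = 25, k = 2, y = 17, a = 29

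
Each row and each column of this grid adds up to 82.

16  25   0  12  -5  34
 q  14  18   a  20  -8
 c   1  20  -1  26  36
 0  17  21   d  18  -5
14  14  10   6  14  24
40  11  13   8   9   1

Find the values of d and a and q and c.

d = 31, a = 26, q = 12, c = 0

Row 4 has 0 + 17 + 21 + 18 − 5 = 51; the blank must be 82 − 51 = 31.
Column 4 has 12 − 1 + 31 + 6 + 8 = 56; the blank must be 82 − 56 = 26.
Row 2 has 14 + 18 + 26 + 20 − 8 = 70; the blank must be 82 − 70 = 12.
Row 3 has 1 + 20 − 1 + 26 + 36 = 82; the blank must be 82 − 82 = 0.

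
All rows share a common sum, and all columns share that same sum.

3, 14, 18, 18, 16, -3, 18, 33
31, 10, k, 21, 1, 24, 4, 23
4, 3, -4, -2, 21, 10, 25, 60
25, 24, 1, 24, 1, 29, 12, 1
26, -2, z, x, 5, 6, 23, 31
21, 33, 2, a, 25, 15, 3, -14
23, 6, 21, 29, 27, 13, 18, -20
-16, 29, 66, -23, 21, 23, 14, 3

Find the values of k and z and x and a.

Rows 1 and 3 both sum to 117, so that's the common total.
Row 6: 21 + 33 + 2 + 25 + 15 + 3 − 14 = 85, so its missing entry is 117 − 85 = 32.
Row 2: 31 + 10 + 21 + 1 + 24 + 4 + 23 = 114, so its missing entry is 117 − 114 = 3.
Column 3: 18 + 3 − 4 + 1 + 2 + 21 + 66 = 107, so its missing entry is 117 − 107 = 10.
Row 5: 26 − 2 + 10 + 5 + 6 + 23 + 31 = 99, so its missing entry is 117 − 99 = 18.

k = 3, z = 10, x = 18, a = 32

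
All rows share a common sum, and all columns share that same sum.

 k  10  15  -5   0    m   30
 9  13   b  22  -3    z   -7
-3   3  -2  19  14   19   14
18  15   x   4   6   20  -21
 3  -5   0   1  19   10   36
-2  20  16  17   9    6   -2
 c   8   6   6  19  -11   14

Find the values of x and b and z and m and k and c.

Rows 3 and 5 both sum to 64, so that's the common total.
Row 7 has 8 + 6 + 6 + 19 − 11 + 14 = 42; the blank must be 64 − 42 = 22.
Column 1 has 9 − 3 + 18 + 3 − 2 + 22 = 47; the blank must be 64 − 47 = 17.
Row 1 has 17 + 10 + 15 − 5 + 0 + 30 = 67; the blank must be 64 − 67 = -3.
Column 6 has -3 + 19 + 20 + 10 + 6 − 11 = 41; the blank must be 64 − 41 = 23.
Row 2 has 9 + 13 + 22 − 3 + 23 − 7 = 57; the blank must be 64 − 57 = 7.
Row 4 has 18 + 15 + 4 + 6 + 20 − 21 = 42; the blank must be 64 − 42 = 22.

x = 22, b = 7, z = 23, m = -3, k = 17, c = 22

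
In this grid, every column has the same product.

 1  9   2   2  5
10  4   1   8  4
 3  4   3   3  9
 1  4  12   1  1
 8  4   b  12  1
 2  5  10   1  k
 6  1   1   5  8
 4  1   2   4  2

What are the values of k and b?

Columns 1 and 2 each multiply to 11520, so every column has product 11520.
Column 5: 5×4×9×1×1×8×2 = 2880, so the missing entry is 11520 ÷ 2880 = 4.
Column 3: 2×1×3×12×10×1×2 = 1440, so the missing entry is 11520 ÷ 1440 = 8.

k = 4, b = 8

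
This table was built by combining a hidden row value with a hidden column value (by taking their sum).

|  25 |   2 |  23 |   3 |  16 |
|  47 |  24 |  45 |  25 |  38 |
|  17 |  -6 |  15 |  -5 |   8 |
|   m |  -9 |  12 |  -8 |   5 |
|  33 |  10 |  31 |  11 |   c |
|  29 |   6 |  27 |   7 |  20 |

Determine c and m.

c = 24, m = 14

The difference between any two rows is the same in every column — this is an addition table with the headers hidden.
Row 5 minus row 1 is 10 − 2 = 8, so its entry in column 5 is 16 + 8 = 24.
Row 4 minus row 1 is -9 − 2 = -11, so its entry in column 1 is 25 + (-11) = 14.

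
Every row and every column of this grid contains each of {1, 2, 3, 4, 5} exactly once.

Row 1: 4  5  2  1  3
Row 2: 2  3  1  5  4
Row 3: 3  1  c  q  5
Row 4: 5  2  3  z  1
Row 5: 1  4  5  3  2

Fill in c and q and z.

Cell (4,4): row 4 already has {1, 2, 3, 5} → 4.
For row 3, column 4: column 4 already has {1, 3, 4, 5}; that leaves 2.
For row 3, column 3: row 3 already has {1, 2, 3, 5}; that leaves 4.

c = 4, q = 2, z = 4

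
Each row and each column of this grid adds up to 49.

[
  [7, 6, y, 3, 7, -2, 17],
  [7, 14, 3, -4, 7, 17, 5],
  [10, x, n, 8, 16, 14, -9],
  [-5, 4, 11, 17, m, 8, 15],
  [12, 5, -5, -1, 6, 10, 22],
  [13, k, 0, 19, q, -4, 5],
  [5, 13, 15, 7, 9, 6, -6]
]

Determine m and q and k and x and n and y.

m = -1, q = 5, k = 11, x = -4, n = 14, y = 11

The known cells in row 4 total 50, leaving 49 − 50 = -1 for the blank.
The known cells in column 5 total 44, leaving 49 − 44 = 5 for the blank.
The known cells in row 6 total 38, leaving 49 − 38 = 11 for the blank.
The known cells in column 2 total 53, leaving 49 − 53 = -4 for the blank.
The known cells in row 1 total 38, leaving 49 − 38 = 11 for the blank.
The known cells in row 3 total 35, leaving 49 − 35 = 14 for the blank.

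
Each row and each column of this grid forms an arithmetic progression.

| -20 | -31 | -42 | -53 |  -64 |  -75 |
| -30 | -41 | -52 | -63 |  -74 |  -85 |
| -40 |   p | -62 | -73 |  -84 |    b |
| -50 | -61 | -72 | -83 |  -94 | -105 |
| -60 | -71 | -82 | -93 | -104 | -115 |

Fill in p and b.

p = -51, b = -95

Along each row the entries change by -11 per step; down each column they change by -10.
Row 3: from -40 at column 1, stepping by -11 to column 2 gives -51.
Row 3: from -40 at column 1, stepping by -11 to column 6 gives -95.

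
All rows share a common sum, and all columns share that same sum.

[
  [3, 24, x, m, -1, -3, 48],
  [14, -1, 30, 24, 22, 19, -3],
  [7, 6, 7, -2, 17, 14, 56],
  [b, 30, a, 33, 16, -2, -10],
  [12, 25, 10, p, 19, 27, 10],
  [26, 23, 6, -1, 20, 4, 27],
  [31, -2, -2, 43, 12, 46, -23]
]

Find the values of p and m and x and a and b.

p = 2, m = 6, x = 28, a = 26, b = 12

Rows 2 and 3 both sum to 105, so that's the common total.
The known cells in row 5 total 103, leaving 105 − 103 = 2 for the blank.
The known cells in column 4 total 99, leaving 105 − 99 = 6 for the blank.
The known cells in column 1 total 93, leaving 105 − 93 = 12 for the blank.
The known cells in row 1 total 77, leaving 105 − 77 = 28 for the blank.
The known cells in row 4 total 79, leaving 105 − 79 = 26 for the blank.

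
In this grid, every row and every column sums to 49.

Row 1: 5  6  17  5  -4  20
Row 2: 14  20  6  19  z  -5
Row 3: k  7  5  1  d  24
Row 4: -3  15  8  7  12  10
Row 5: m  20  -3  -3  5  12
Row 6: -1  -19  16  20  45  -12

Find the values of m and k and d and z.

m = 18, k = 16, d = -4, z = -5

The known cells in row 5 total 31, leaving 49 − 31 = 18 for the blank.
The known cells in column 1 total 33, leaving 49 − 33 = 16 for the blank.
The known cells in row 3 total 53, leaving 49 − 53 = -4 for the blank.
The known cells in row 2 total 54, leaving 49 − 54 = -5 for the blank.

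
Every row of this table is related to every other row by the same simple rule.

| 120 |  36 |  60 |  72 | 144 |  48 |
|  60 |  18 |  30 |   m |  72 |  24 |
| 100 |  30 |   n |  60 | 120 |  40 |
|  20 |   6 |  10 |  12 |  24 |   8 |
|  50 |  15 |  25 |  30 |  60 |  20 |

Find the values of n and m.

Each row is a constant multiple of every other row — this is a multiplication table with the headers hidden.
Row 3 is 100/120 = 5/6 times row 1, so its entry in column 3 is 60 × 5/6 = 50.
Row 2 is 60/120 = 1/2 times row 1, so its entry in column 4 is 72 × 1/2 = 36.

n = 50, m = 36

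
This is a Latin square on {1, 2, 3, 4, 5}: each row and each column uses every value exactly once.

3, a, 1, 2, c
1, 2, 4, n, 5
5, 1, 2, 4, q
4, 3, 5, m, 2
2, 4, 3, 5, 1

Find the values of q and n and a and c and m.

At (row 1, col 2): column 2 already has {1, 2, 3, 4}, so the value is 5.
At (row 3, col 5): row 3 already has {1, 2, 4, 5}, so the value is 3.
For row 1, column 5: row 1 already has {1, 2, 3, 5}; that leaves 4.
Cell (4,4): row 4 already has {2, 3, 4, 5} → 1.
For row 2, column 4: row 2 already has {1, 2, 4, 5}; that leaves 3.

q = 3, n = 3, a = 5, c = 4, m = 1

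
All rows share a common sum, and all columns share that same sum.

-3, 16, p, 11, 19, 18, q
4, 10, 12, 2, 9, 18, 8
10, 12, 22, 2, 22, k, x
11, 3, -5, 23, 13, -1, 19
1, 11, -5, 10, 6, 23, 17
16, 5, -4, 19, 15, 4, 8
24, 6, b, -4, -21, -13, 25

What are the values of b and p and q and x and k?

Rows 2 and 4 both sum to 63, so that's the common total.
The known cells in row 7 total 17, leaving 63 − 17 = 46 for the blank.
The known cells in column 3 total 66, leaving 63 − 66 = -3 for the blank.
The known cells in row 1 total 58, leaving 63 − 58 = 5 for the blank.
The known cells in column 7 total 82, leaving 63 − 82 = -19 for the blank.
The known cells in row 3 total 49, leaving 63 − 49 = 14 for the blank.

b = 46, p = -3, q = 5, x = -19, k = 14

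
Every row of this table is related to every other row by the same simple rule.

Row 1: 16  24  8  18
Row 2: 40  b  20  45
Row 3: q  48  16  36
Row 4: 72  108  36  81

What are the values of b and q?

Each row is a constant multiple of every other row — this is a multiplication table with the headers hidden.
Row 2 is 20/8 = 5/2 times row 1, so its entry in column 2 is 24 × 5/2 = 60.
Row 3 is 16/8 = 2/1 times row 1, so its entry in column 1 is 16 × 2/1 = 32.

b = 60, q = 32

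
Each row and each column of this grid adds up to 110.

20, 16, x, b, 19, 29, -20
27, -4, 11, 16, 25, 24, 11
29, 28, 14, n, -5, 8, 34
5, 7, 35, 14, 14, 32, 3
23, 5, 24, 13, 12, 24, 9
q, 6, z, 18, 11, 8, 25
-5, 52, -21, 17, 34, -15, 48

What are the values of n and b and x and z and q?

n = 2, b = 30, x = 16, z = 31, q = 11

The known cells in row 3 total 108, leaving 110 − 108 = 2 for the blank.
The known cells in column 4 total 80, leaving 110 − 80 = 30 for the blank.
The known cells in row 1 total 94, leaving 110 − 94 = 16 for the blank.
The known cells in column 1 total 99, leaving 110 − 99 = 11 for the blank.
The known cells in row 6 total 79, leaving 110 − 79 = 31 for the blank.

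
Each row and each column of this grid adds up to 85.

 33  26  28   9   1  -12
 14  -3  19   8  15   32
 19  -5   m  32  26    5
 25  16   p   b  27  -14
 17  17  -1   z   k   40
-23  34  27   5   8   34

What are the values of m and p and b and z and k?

m = 8, p = 4, b = 27, z = 4, k = 8

The known cells in column 5 total 77, leaving 85 − 77 = 8 for the blank.
The known cells in row 5 total 81, leaving 85 − 81 = 4 for the blank.
The known cells in column 4 total 58, leaving 85 − 58 = 27 for the blank.
The known cells in row 3 total 77, leaving 85 − 77 = 8 for the blank.
The known cells in row 4 total 81, leaving 85 − 81 = 4 for the blank.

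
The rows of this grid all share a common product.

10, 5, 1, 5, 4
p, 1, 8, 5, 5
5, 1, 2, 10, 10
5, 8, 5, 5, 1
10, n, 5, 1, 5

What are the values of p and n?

Rows 1 and 4 each multiply to 1000, so every row has product 1000.
Row 2: 1×8×5×5 = 200, so the missing entry is 1000 ÷ 200 = 5.
Row 5: 10×5×1×5 = 250, so the missing entry is 1000 ÷ 250 = 4.

p = 5, n = 4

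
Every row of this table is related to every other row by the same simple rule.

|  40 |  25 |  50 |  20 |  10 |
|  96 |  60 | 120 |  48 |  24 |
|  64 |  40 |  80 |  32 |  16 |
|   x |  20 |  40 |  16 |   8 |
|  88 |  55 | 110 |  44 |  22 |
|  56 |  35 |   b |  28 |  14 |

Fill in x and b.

x = 32, b = 70

Each row is a constant multiple of every other row — this is a multiplication table with the headers hidden.
Row 4 is 20/25 = 4/5 times row 1, so its entry in column 1 is 40 × 4/5 = 32.
Row 6 is 35/25 = 7/5 times row 1, so its entry in column 3 is 50 × 7/5 = 70.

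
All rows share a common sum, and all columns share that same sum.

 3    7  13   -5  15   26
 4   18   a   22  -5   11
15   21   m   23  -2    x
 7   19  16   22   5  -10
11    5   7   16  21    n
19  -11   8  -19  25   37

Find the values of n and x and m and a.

Rows 1 and 4 both sum to 59, so that's the common total.
The known cells in row 2 total 50, leaving 59 − 50 = 9 for the blank.
The known cells in row 5 total 60, leaving 59 − 60 = -1 for the blank.
The known cells in column 6 total 63, leaving 59 − 63 = -4 for the blank.
The known cells in row 3 total 53, leaving 59 − 53 = 6 for the blank.

n = -1, x = -4, m = 6, a = 9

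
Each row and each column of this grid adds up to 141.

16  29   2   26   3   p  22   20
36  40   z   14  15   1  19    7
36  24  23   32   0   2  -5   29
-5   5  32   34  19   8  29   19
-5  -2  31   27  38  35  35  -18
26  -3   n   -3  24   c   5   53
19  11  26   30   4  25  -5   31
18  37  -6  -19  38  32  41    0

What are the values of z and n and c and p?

z = 9, n = 24, c = 15, p = 23

Row 2 has 36 + 40 + 14 + 15 + 1 + 19 + 7 = 132; the blank must be 141 − 132 = 9.
Row 1 has 16 + 29 + 2 + 26 + 3 + 22 + 20 = 118; the blank must be 141 − 118 = 23.
Column 6 has 23 + 1 + 2 + 8 + 35 + 25 + 32 = 126; the blank must be 141 − 126 = 15.
Row 6 has 26 − 3 − 3 + 24 + 15 + 5 + 53 = 117; the blank must be 141 − 117 = 24.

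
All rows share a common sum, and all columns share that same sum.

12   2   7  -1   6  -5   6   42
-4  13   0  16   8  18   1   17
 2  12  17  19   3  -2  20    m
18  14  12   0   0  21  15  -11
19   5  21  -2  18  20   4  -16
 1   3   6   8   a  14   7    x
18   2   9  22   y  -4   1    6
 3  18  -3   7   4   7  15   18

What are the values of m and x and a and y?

m = -2, x = 15, a = 15, y = 15

Rows 1 and 2 both sum to 69, so that's the common total.
Row 7: 18 + 2 + 9 + 22 − 4 + 1 + 6 = 54, so its missing entry is 69 − 54 = 15.
Column 5: 6 + 8 + 3 + 0 + 18 + 15 + 4 = 54, so its missing entry is 69 − 54 = 15.
Row 6: 1 + 3 + 6 + 8 + 15 + 14 + 7 = 54, so its missing entry is 69 − 54 = 15.
Row 3: 2 + 12 + 17 + 19 + 3 − 2 + 20 = 71, so its missing entry is 69 − 71 = -2.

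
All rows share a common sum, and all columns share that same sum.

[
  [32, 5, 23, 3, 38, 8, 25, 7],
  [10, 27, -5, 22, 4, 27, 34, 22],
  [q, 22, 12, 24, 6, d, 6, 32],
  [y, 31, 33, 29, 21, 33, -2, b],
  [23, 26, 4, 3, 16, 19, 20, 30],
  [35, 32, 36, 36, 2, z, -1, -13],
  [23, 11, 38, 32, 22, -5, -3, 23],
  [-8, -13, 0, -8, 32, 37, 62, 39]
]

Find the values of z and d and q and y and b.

z = 14, d = 8, q = 31, y = -5, b = 1

Rows 1 and 2 both sum to 141, so that's the common total.
Row 6: 35 + 32 + 36 + 36 + 2 − 1 − 13 = 127, so its missing entry is 141 − 127 = 14.
Column 8: 7 + 22 + 32 + 30 − 13 + 23 + 39 = 140, so its missing entry is 141 − 140 = 1.
Row 4: 31 + 33 + 29 + 21 + 33 − 2 + 1 = 146, so its missing entry is 141 − 146 = -5.
Column 1: 32 + 10 − 5 + 23 + 35 + 23 − 8 = 110, so its missing entry is 141 − 110 = 31.
Row 3: 31 + 22 + 12 + 24 + 6 + 6 + 32 = 133, so its missing entry is 141 − 133 = 8.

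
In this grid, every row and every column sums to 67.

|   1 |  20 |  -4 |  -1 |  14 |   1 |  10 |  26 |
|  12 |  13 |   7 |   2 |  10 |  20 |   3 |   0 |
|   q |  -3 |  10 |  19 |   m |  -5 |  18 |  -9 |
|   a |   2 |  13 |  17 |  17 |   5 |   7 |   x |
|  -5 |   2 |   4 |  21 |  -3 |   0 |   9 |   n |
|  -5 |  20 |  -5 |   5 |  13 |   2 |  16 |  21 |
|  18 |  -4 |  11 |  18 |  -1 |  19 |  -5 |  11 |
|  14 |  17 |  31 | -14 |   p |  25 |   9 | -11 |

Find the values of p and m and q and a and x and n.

The known cells in row 8 total 71, leaving 67 − 71 = -4 for the blank.
The known cells in column 5 total 46, leaving 67 − 46 = 21 for the blank.
The known cells in row 3 total 51, leaving 67 − 51 = 16 for the blank.
The known cells in column 1 total 51, leaving 67 − 51 = 16 for the blank.
The known cells in row 4 total 77, leaving 67 − 77 = -10 for the blank.
The known cells in row 5 total 28, leaving 67 − 28 = 39 for the blank.

p = -4, m = 21, q = 16, a = 16, x = -10, n = 39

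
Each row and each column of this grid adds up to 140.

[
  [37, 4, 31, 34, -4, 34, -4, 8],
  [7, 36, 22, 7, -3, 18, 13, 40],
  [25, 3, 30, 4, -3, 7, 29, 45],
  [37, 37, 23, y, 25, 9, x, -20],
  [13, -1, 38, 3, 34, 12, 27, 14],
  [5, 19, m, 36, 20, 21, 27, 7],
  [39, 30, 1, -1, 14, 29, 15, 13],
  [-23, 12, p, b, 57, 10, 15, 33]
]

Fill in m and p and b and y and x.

m = 5, p = -10, b = 46, y = 11, x = 18

Column 7: -4 + 13 + 29 + 27 + 27 + 15 + 15 = 122, so its missing entry is 140 − 122 = 18.
Row 4: 37 + 37 + 23 + 25 + 9 + 18 − 20 = 129, so its missing entry is 140 − 129 = 11.
Column 4: 34 + 7 + 4 + 11 + 3 + 36 − 1 = 94, so its missing entry is 140 − 94 = 46.
Row 8: -23 + 12 + 46 + 57 + 10 + 15 + 33 = 150, so its missing entry is 140 − 150 = -10.
Row 6: 5 + 19 + 36 + 20 + 21 + 27 + 7 = 135, so its missing entry is 140 − 135 = 5.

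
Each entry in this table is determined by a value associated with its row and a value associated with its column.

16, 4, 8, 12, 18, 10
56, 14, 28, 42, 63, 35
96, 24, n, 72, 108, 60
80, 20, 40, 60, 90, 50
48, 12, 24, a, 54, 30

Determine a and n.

a = 36, n = 48

Each row is a constant multiple of every other row — this is a multiplication table with the headers hidden.
Row 5 is 48/16 = 3/1 times row 1, so its entry in column 4 is 12 × 3/1 = 36.
Row 3 is 96/16 = 6/1 times row 1, so its entry in column 3 is 8 × 6/1 = 48.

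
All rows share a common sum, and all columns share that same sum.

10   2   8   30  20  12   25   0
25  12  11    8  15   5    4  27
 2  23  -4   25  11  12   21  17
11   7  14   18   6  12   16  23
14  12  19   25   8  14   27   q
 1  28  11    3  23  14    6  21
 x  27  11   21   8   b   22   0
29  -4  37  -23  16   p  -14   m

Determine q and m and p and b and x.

q = -12, m = 31, p = 35, b = 3, x = 15

Rows 1 and 2 both sum to 107, so that's the common total.
Column 1 has 10 + 25 + 2 + 11 + 14 + 1 + 29 = 92; the blank must be 107 − 92 = 15.
Row 7 has 15 + 27 + 11 + 21 + 8 + 22 + 0 = 104; the blank must be 107 − 104 = 3.
Column 6 has 12 + 5 + 12 + 12 + 14 + 14 + 3 = 72; the blank must be 107 − 72 = 35.
Row 8 has 29 − 4 + 37 − 23 + 16 + 35 − 14 = 76; the blank must be 107 − 76 = 31.
Row 5 has 14 + 12 + 19 + 25 + 8 + 14 + 27 = 119; the blank must be 107 − 119 = -12.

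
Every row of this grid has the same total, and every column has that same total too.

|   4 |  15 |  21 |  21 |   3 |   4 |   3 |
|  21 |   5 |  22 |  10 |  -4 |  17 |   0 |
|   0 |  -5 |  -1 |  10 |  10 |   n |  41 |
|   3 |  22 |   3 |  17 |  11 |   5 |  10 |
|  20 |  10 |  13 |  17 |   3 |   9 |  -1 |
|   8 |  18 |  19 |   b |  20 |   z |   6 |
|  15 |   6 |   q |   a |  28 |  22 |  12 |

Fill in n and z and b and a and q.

n = 16, z = -2, b = 2, a = -6, q = -6

Rows 1 and 2 both sum to 71, so that's the common total.
Column 3: 21 + 22 − 1 + 3 + 13 + 19 = 77, so its missing entry is 71 − 77 = -6.
Row 3: 0 − 5 − 1 + 10 + 10 + 41 = 55, so its missing entry is 71 − 55 = 16.
Column 6: 4 + 17 + 16 + 5 + 9 + 22 = 73, so its missing entry is 71 − 73 = -2.
Row 6: 8 + 18 + 19 + 20 − 2 + 6 = 69, so its missing entry is 71 − 69 = 2.
Row 7: 15 + 6 − 6 + 28 + 22 + 12 = 77, so its missing entry is 71 − 77 = -6.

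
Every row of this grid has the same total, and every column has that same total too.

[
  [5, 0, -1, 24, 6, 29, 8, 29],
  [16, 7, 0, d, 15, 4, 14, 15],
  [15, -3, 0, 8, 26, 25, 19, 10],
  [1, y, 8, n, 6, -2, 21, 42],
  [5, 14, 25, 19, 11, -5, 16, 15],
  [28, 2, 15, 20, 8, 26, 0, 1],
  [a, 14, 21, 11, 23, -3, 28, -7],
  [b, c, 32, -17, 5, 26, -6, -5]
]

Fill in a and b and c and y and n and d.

a = 13, b = 17, c = 48, y = 18, n = 6, d = 29

Rows 1 and 3 both sum to 100, so that's the common total.
The known cells in row 7 total 87, leaving 100 − 87 = 13 for the blank.
The known cells in column 1 total 83, leaving 100 − 83 = 17 for the blank.
The known cells in row 8 total 52, leaving 100 − 52 = 48 for the blank.
The known cells in column 2 total 82, leaving 100 − 82 = 18 for the blank.
The known cells in row 4 total 94, leaving 100 − 94 = 6 for the blank.
The known cells in row 2 total 71, leaving 100 − 71 = 29 for the blank.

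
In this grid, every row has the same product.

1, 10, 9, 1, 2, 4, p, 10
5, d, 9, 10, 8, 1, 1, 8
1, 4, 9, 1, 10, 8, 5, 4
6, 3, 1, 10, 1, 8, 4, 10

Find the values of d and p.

Rows 3 and 4 each multiply to 57600, so every row has product 57600.
Row 2: 5×9×10×8×1×1×8 = 28800, so the missing entry is 57600 ÷ 28800 = 2.
Row 1: 1×10×9×1×2×4×10 = 7200, so the missing entry is 57600 ÷ 7200 = 8.

d = 2, p = 8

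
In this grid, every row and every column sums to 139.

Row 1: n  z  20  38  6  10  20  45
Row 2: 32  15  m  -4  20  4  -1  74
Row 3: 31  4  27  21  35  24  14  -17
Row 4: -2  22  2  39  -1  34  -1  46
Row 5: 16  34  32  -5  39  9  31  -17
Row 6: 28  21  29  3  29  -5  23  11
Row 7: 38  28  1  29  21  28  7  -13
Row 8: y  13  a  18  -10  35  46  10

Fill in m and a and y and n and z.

Column 2: 15 + 4 + 22 + 34 + 21 + 28 + 13 = 137, so its missing entry is 139 − 137 = 2.
Row 2: 32 + 15 − 4 + 20 + 4 − 1 + 74 = 140, so its missing entry is 139 − 140 = -1.
Row 1: 2 + 20 + 38 + 6 + 10 + 20 + 45 = 141, so its missing entry is 139 − 141 = -2.
Column 1: -2 + 32 + 31 − 2 + 16 + 28 + 38 = 141, so its missing entry is 139 − 141 = -2.
Row 8: -2 + 13 + 18 − 10 + 35 + 46 + 10 = 110, so its missing entry is 139 − 110 = 29.

m = -1, a = 29, y = -2, n = -2, z = 2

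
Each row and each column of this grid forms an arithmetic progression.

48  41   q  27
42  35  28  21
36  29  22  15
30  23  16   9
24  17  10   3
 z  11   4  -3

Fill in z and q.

z = 18, q = 34

Along each row the entries change by -7 per step; down each column they change by -6.
Row 6: from 11 at column 2, stepping by -7 to column 1 gives 18.
Row 1: from 48 at column 1, stepping by -7 to column 3 gives 34.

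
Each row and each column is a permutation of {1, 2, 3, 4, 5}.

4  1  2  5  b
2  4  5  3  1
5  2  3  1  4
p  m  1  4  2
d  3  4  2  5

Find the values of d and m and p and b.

d = 1, m = 5, p = 3, b = 3

Cell (4,2): column 2 already has {1, 2, 3, 4} → 5.
For row 5, column 1: row 5 already has {2, 3, 4, 5}; that leaves 1.
For row 1, column 5: row 1 already has {1, 2, 4, 5}; that leaves 3.
At (row 4, col 1): row 4 already has {1, 2, 4, 5}, so the value is 3.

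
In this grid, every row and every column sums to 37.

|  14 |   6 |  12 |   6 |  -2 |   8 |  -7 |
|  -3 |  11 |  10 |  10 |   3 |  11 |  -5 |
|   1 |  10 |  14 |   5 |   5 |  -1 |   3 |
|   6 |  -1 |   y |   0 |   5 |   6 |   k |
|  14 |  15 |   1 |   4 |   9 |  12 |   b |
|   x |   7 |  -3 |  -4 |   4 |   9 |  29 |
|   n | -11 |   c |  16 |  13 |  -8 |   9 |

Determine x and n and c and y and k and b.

The known cells in row 5 total 55, leaving 37 − 55 = -18 for the blank.
The known cells in row 6 total 42, leaving 37 − 42 = -5 for the blank.
The known cells in column 1 total 27, leaving 37 − 27 = 10 for the blank.
The known cells in row 7 total 29, leaving 37 − 29 = 8 for the blank.
The known cells in column 7 total 11, leaving 37 − 11 = 26 for the blank.
The known cells in row 4 total 42, leaving 37 − 42 = -5 for the blank.

x = -5, n = 10, c = 8, y = -5, k = 26, b = -18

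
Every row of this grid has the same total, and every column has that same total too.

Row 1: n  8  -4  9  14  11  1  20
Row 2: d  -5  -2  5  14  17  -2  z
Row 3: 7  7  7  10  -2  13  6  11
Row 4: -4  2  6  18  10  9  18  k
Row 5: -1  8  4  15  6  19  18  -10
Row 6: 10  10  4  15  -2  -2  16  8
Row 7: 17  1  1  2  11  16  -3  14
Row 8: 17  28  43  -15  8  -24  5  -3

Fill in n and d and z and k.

Rows 3 and 5 both sum to 59, so that's the common total.
The known cells in row 4 total 59, leaving 59 − 59 = 0 for the blank.
The known cells in column 8 total 40, leaving 59 − 40 = 19 for the blank.
The known cells in row 2 total 46, leaving 59 − 46 = 13 for the blank.
The known cells in row 1 total 59, leaving 59 − 59 = 0 for the blank.

n = 0, d = 13, z = 19, k = 0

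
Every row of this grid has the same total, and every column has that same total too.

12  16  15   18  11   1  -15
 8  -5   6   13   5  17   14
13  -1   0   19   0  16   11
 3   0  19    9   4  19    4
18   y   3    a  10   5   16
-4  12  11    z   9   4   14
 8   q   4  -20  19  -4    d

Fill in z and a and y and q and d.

z = 12, a = 7, y = -1, q = 37, d = 14

Rows 1 and 2 both sum to 58, so that's the common total.
Column 7: -15 + 14 + 11 + 4 + 16 + 14 = 44, so its missing entry is 58 − 44 = 14.
Row 7: 8 + 4 − 20 + 19 − 4 + 14 = 21, so its missing entry is 58 − 21 = 37.
Row 6: -4 + 12 + 11 + 9 + 4 + 14 = 46, so its missing entry is 58 − 46 = 12.
Column 4: 18 + 13 + 19 + 9 + 12 − 20 = 51, so its missing entry is 58 − 51 = 7.
Row 5: 18 + 3 + 7 + 10 + 5 + 16 = 59, so its missing entry is 58 − 59 = -1.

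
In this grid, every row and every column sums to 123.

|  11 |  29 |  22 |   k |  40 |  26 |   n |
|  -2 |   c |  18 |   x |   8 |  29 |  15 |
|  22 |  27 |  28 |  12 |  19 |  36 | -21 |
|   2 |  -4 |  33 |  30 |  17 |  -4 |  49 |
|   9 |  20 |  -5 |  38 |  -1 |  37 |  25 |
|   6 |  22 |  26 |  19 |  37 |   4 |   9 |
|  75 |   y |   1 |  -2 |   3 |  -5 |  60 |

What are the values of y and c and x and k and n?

The known cells in row 7 total 132, leaving 123 − 132 = -9 for the blank.
The known cells in column 2 total 85, leaving 123 − 85 = 38 for the blank.
The known cells in column 7 total 137, leaving 123 − 137 = -14 for the blank.
The known cells in row 1 total 114, leaving 123 − 114 = 9 for the blank.
The known cells in row 2 total 106, leaving 123 − 106 = 17 for the blank.

y = -9, c = 38, x = 17, k = 9, n = -14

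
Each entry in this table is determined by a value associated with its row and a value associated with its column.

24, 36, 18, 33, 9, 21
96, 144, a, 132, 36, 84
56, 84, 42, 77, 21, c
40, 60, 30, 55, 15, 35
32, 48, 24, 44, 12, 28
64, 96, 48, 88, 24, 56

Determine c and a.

c = 49, a = 72

Each row is a constant multiple of every other row — this is a multiplication table with the headers hidden.
Row 3 is 77/33 = 7/3 times row 1, so its entry in column 6 is 21 × 7/3 = 49.
Row 2 is 132/33 = 4/1 times row 1, so its entry in column 3 is 18 × 4/1 = 72.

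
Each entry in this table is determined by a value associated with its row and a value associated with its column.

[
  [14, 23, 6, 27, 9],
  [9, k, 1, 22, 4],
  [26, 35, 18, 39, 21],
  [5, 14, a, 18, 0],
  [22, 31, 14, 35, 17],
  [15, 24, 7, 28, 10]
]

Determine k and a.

The difference between any two rows is the same in every column — this is an addition table with the headers hidden.
Row 2 minus row 1 is 22 − 27 = -5, so its entry in column 2 is 23 + (-5) = 18.
Row 4 minus row 1 is 18 − 27 = -9, so its entry in column 3 is 6 + (-9) = -3.

k = 18, a = -3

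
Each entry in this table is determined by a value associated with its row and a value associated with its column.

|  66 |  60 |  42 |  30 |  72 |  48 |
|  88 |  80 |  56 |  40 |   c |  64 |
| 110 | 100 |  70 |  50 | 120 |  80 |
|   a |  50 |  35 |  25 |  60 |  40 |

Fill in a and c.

a = 55, c = 96

Each row is a constant multiple of every other row — this is a multiplication table with the headers hidden.
Row 4 is 25/30 = 5/6 times row 1, so its entry in column 1 is 66 × 5/6 = 55.
Row 2 is 40/30 = 4/3 times row 1, so its entry in column 5 is 72 × 4/3 = 96.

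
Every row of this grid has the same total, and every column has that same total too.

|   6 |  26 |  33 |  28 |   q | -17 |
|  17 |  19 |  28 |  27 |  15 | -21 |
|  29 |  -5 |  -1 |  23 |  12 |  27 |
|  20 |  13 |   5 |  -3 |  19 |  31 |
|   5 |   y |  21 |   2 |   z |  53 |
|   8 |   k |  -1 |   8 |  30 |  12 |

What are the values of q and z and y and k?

q = 9, z = 0, y = 4, k = 28

Rows 2 and 3 both sum to 85, so that's the common total.
Row 1: 6 + 26 + 33 + 28 − 17 = 76, so its missing entry is 85 − 76 = 9.
Column 5: 9 + 15 + 12 + 19 + 30 = 85, so its missing entry is 85 − 85 = 0.
Row 6: 8 − 1 + 8 + 30 + 12 = 57, so its missing entry is 85 − 57 = 28.
Row 5: 5 + 21 + 2 + 0 + 53 = 81, so its missing entry is 85 − 81 = 4.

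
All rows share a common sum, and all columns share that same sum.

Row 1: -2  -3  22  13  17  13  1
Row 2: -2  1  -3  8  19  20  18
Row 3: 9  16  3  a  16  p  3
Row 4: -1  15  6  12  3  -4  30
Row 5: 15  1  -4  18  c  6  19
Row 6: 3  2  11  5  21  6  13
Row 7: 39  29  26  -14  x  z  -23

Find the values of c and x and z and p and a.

Rows 1 and 2 both sum to 61, so that's the common total.
The known cells in row 5 total 55, leaving 61 − 55 = 6 for the blank.
The known cells in column 5 total 82, leaving 61 − 82 = -21 for the blank.
The known cells in row 7 total 36, leaving 61 − 36 = 25 for the blank.
The known cells in column 4 total 42, leaving 61 − 42 = 19 for the blank.
The known cells in row 3 total 66, leaving 61 − 66 = -5 for the blank.

c = 6, x = -21, z = 25, p = -5, a = 19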